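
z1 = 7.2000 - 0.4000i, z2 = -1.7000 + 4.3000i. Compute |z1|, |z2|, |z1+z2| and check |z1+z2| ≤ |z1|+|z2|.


|z1| = sqrt(7.2^2 + (-0.4)^2) = sqrt(52) = 7.2111
|z2| = sqrt((-1.7)^2 + 4.3^2) = sqrt(21.38) = 4.6239
z1+z2 = 5.5000 + 3.9000i
|z1+z2| = sqrt(45.46) = 6.7424
|z1|+|z2| = 7.2111 + 4.6239 = 11.8350

|z1+z2| = 6.7424 ≤ |z1|+|z2| = 11.8350 (verified)


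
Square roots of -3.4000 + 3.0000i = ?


|z| = sqrt(11.56+9) = 4.5343
sqrt((|z|+a)/2) = sqrt((4.5343+(-3.4))/2) = sqrt(0.5672) = 0.7531
sqrt((|z|-a)/2) = sqrt((4.5343-(-3.4))/2) = sqrt(3.9672) = 1.9918

±(0.7531 + 1.9918i) i.e. 0.7531 + 1.9918i and -0.7531 - 1.9918i


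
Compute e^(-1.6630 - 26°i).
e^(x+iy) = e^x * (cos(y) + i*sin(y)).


e^-1.6630 = 0.1896
cos(-26°) = 0.8988
sin(-26°) = -0.4384
Real = 0.1896*0.8988 = 0.1704
Imag = 0.1896*(-0.4384) = -0.0831

0.1704 - 0.0831i


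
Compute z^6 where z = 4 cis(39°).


r^6 = 4^6 = 4096
n*theta = 6*39° = 234° = 234° (mod 360)
a = 4096*cos(234°) = -2407.5684
b = 4096*sin(234°) = -3313.7336

4096 cis(234°) = -2407.5684 - 3313.7336i


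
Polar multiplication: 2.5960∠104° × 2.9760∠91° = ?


r = 2.5960 * 2.9760 = 7.7257
theta = 104° + 91° = 195° = 195° (mod 360)

7.7257 cis(195°)


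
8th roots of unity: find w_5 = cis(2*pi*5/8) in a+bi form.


Angle = 360*5/8 = 225°
a = cos(225°) = -0.7071
b = sin(225°) = -0.7071

-0.7071 - 0.7071i


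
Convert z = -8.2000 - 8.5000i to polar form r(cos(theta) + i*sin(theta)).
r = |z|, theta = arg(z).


r = sqrt(67.24+72.25) = sqrt(139.49) = 11.8106
theta = atan2(-8.5, -8.2) = -133.9708 degrees

r = 11.8106, theta = -133.9708 degrees


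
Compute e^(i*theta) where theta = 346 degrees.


cos(346°) = 0.9703
sin(346°) = -0.2419

e^(i*346°) = 0.9703 - 0.2419i


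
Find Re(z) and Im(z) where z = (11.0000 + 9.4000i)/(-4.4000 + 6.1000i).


Multiply by conjugate: (11.0000 + 9.4000i)(-4.4000 - 6.1000i) / ((-4.4)^2 + 6.1^2)
Numerator real = 11*(-4.4) + 9.4*6.1 = 8.94
Numerator imag = 9.4*(-4.4) - 11*6.1 = -108.46
Denominator = 56.57
Re(z) = 8.94/56.57 = 0.1580
Im(z) = -108.46/56.57 = -1.9173

Re(z) = 0.1580, Im(z) = -1.9173


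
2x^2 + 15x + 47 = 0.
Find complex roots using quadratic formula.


disc = 15^2 - 4*2*47 = 225 - 376 = -151
sqrt(|disc|) = sqrt(151) = 12.2882
Real part = -15/(2*2) = -3.7500
Imag part = 12.2882/(2*2) = 3.0721

-3.7500 ± 3.0721i


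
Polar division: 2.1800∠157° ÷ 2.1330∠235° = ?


r = 2.1800 / 2.1330 = 1.0220
theta = 157° - 235° = -78° = 282° (mod 360)

1.0220 cis(282°)


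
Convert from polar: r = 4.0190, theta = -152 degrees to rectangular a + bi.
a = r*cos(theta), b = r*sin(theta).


a = 4.0190*cos(-152°) = 4.0190*(-0.88295) = -3.5486
b = 4.0190*sin(-152°) = 4.0190*(-0.46947) = -1.8868

-3.5486 - 1.8868i


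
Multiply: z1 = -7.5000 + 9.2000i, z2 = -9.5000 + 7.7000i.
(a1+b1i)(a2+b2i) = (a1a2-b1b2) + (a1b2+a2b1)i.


Real = -7.5*(-9.5) - 9.2*7.7 = 71.25 - 70.84 = 0.41
Imag = -7.5*7.7 - (9.5)*9.2 = -57.75 - (87.4) = -145.15

0.4100 - 145.1500i


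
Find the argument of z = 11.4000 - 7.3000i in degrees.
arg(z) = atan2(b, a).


Re = 11.4, Im = -7.3
arg = atan2(-7.3, 11.4) = -32.6335 degrees

arg(z) = -32.6335 degrees


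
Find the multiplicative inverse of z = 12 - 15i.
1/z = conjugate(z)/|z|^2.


|z|^2 = 144+225 = 369
1/z = (12 + 15i)/369

1/z = 0.0325 + 0.0407i


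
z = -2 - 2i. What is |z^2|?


|z| = sqrt(4+4) = sqrt(8) = 2.8284
|z^2| = |z|^2 = (sqrt(8))^2 = 8

|z^2| = 8


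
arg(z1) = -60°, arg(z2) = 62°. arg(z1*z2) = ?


arg(z1*z2) = -60° + 62° = 2°
Normalized to (-180°, 180°]: 2°

2°


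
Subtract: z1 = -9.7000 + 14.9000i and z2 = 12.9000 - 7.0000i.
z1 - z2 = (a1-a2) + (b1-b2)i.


Real: -9.7 - 12.9 = -22.6
Imag: 14.9 + 7 = 21.9

-22.6000 + 21.9000i


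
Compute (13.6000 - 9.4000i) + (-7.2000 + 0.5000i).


Real: 13.6 - 7.2 = 6.4
Imag: -9.4 + 0.5 = -8.9

6.4000 - 8.9000i


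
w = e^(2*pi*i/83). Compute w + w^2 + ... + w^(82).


With w = e^(2*pi*i/83), all 83 of the 83th roots of unity w^0 = 1, w, ..., w^(82) sum to 0: 1 + w + ... + w^(82) = (1 - w^83)/(1 - w) = 0 since w^83 = 1, w ≠ 1.
Removing the root 1: w + w^2 + ... + w^(82) = 0 - 1 = -1

Sum = -1


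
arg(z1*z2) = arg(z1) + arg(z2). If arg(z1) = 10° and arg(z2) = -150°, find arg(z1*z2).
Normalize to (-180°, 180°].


arg(z1*z2) = 10° - 150° = -140°
Normalized to (-180°, 180°]: -140°

-140°


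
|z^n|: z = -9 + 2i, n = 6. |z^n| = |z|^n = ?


|z| = sqrt(81+4) = sqrt(85) = 9.2195
|z^6| = |z|^6 = (sqrt(85))^6 = 85^3 = 614125

|z^6| = 614125


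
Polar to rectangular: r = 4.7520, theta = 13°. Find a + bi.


a = 4.7520*cos(13°) = 4.7520*0.97437 = 4.6302
b = 4.7520*sin(13°) = 4.7520*0.22495 = 1.0690

4.6302 + 1.0690i


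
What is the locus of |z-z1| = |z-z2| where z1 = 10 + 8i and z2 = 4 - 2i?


Equal distances means the locus is the perpendicular bisector of z1 and z2.
Midpoint = ((10+4)/2, (8+(-2))/2) = (7.0000, 3.0000)

Perpendicular bisector through (7.0000, 3.0000)


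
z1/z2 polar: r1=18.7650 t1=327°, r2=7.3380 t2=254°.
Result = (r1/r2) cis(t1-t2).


r = 18.7650 / 7.3380 = 2.5572
theta = 327° - 254° = 73° = 73° (mod 360)

2.5572 cis(73°)


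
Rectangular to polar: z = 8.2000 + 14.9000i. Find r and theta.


r = sqrt(67.24+222.01) = sqrt(289.25) = 17.0074
theta = atan2(14.9, 8.2) = 61.1744 degrees

r = 17.0074, theta = 61.1744 degrees


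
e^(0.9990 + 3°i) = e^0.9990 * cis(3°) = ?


e^0.9990 = 2.7156
cos(3°) = 0.9986
sin(3°) = 0.05234
Real = 2.7156*0.9986 = 2.7118
Imag = 2.7156*0.05234 = 0.1421

2.7118 + 0.1421i


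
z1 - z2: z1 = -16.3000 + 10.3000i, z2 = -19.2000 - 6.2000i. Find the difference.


Real: -16.3 + 19.2 = 2.9
Imag: 10.3 + 6.2 = 16.5

2.9000 + 16.5000i


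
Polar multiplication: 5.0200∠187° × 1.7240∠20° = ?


r = 5.0200 * 1.7240 = 8.6545
theta = 187° + 20° = 207° = 207° (mod 360)

8.6545 cis(207°)


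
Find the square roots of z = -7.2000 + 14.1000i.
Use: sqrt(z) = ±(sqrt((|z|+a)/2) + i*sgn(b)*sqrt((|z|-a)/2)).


|z| = sqrt(51.84+198.81) = 15.8319
sqrt((|z|+a)/2) = sqrt((15.8319+(-7.2))/2) = sqrt(4.3160) = 2.0775
sqrt((|z|-a)/2) = sqrt((15.8319-(-7.2))/2) = sqrt(11.5160) = 3.3935

±(2.0775 + 3.3935i) i.e. 2.0775 + 3.3935i and -2.0775 - 3.3935i


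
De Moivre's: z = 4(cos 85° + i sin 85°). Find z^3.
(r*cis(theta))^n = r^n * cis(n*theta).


r^3 = 4^3 = 64
n*theta = 3*85° = 255° = 255° (mod 360)
a = 64*cos(255°) = -16.5644
b = 64*sin(255°) = -61.8193

64 cis(255°) = -16.5644 - 61.8193i


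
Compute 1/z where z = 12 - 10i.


|z|^2 = 144+100 = 244
1/z = (12 + 10i)/244

1/z = 0.0492 + 0.0410i


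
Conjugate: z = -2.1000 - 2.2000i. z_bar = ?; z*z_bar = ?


z_bar = -2.1000 + 2.2000i
z*z_bar = (-2.1)^2 + (-2.2)^2 = 4.41 + 4.84 = 9.25

z_bar = -2.1000 + 2.2000i, z*z_bar = 9.25


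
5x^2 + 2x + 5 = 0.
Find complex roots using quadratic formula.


disc = 2^2 - 4*5*5 = 4 - 100 = -96
sqrt(|disc|) = sqrt(96) = 9.7980
Real part = -2/(2*5) = -0.2000
Imag part = 9.7980/(2*5) = 0.9798

-0.2000 ± 0.9798i


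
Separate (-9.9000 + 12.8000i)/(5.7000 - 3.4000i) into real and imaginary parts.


Multiply by conjugate: (-9.9000 + 12.8000i)(5.7000 + 3.4000i) / (5.7^2 + (-3.4)^2)
Numerator real = -9.9*5.7 + 12.8*(-3.4) = -99.95
Numerator imag = 12.8*5.7 - (-9.9)*(-3.4) = 39.3
Denominator = 44.05
Re(z) = -99.95/44.05 = -2.2690
Im(z) = 39.3/44.05 = 0.8922

Re(z) = -2.2690, Im(z) = 0.8922


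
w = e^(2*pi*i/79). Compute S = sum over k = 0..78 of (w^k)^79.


The roots are w_k = w^k with w = e^(2*pi*i/79), and (w^k)^79 = (w^79)^k.
So S = 1 + u + u^2 + ... + u^(78) with u = w^79.
79 = 1*79 + 0, so 79 is a multiple of 79 and u = (w^79)^1 = 1.
Every one of the 79 terms equals 1: S = 79

S = 79


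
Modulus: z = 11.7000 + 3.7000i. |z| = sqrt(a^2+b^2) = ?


|z| = sqrt(11.7^2 + 3.7^2) = sqrt(136.89 + 13.69) = sqrt(150.58) = 12.2711

|z| = 12.2711


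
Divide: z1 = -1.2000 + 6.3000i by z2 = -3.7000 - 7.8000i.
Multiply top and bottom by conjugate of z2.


Conjugate of z2 = -3.7000 + 7.8000i
Numerator: (-1.2000 + 6.3000i)(-3.7000 + 7.8000i) = -44.7000 - 32.6700i
Denominator: (-3.7)^2 + (-7.8)^2 = 74.53
Result = (-44.7000 - 32.6700i)/74.53

-0.5998 - 0.4383i


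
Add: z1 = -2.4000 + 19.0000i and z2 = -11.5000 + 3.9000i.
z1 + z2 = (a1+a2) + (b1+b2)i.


Real: -2.4 - 11.5 = -13.9
Imag: 19 + 3.9 = 22.9

-13.9000 + 22.9000i


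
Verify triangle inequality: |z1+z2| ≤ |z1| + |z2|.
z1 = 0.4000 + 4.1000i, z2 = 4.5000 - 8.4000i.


|z1| = sqrt(0.4^2 + 4.1^2) = sqrt(16.97) = 4.1195
|z2| = sqrt(4.5^2 + (-8.4)^2) = sqrt(90.81) = 9.5294
z1+z2 = 4.9000 - 4.3000i
|z1+z2| = sqrt(42.5) = 6.5192
|z1|+|z2| = 4.1195 + 9.5294 = 13.6489

|z1+z2| = 6.5192 ≤ |z1|+|z2| = 13.6489 (verified)


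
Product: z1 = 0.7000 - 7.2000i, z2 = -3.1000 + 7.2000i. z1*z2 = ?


Real = 0.7*(-3.1) - (-7.2)*7.2 = -2.17 - (-51.84) = 49.67
Imag = 0.7*7.2 - (3.1)*(-7.2) = 5.04 + 22.32 = 27.36

49.6700 + 27.3600i


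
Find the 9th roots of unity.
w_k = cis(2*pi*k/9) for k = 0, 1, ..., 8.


The 9th roots of unity are cis(360k/9°) for k=0..8
Angle step = 360/9 = 40°
Primitive root: cis(40°)
Primitive root = 0.7660 + 0.6428i

9 roots at angles: 0°, 40°, 80°, 120°, 160°, 200°, 240°, 280°, 320°


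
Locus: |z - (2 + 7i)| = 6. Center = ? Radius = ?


|z - z0| = r is a circle with center z0 and radius r.
Center = (2, 7), radius = 6

Circle with center (2, 7) and radius 6


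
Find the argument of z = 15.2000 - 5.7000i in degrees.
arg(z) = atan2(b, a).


Re = 15.2, Im = -5.7
arg = atan2(-5.7, 15.2) = -20.5560 degrees

arg(z) = -20.5560 degrees


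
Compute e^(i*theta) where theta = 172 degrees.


cos(172°) = -0.9903
sin(172°) = 0.1392

e^(i*172°) = -0.9903 + 0.1392i


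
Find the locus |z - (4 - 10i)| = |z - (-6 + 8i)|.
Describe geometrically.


Equal distances means the locus is the perpendicular bisector of z1 and z2.
Midpoint = ((4+(-6))/2, (-10+8)/2) = (-1.0000, -1.0000)

Perpendicular bisector through (-1.0000, -1.0000)


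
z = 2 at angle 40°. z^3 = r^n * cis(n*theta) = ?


r^3 = 2^3 = 8
n*theta = 3*40° = 120° = 120° (mod 360)
a = 8*cos(120°) = -4.0000
b = 8*sin(120°) = 6.9282

8 cis(120°) = -4.0000 + 6.9282i


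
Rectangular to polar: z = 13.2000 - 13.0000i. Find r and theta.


r = sqrt(174.24+169) = sqrt(343.24) = 18.5267
theta = atan2(-13, 13.2) = -44.5626 degrees

r = 18.5267, theta = -44.5626 degrees


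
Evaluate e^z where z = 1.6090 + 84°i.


e^1.6090 = 4.9978
cos(84°) = 0.10453
sin(84°) = 0.99452
Real = 4.9978*0.10453 = 0.5224
Imag = 4.9978*0.99452 = 4.9704

0.5224 + 4.9704i


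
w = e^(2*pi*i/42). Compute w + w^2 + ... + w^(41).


With w = e^(2*pi*i/42), all 42 of the 42th roots of unity w^0 = 1, w, ..., w^(41) sum to 0: 1 + w + ... + w^(41) = (1 - w^42)/(1 - w) = 0 since w^42 = 1, w ≠ 1.
Removing the root 1: w + w^2 + ... + w^(41) = 0 - 1 = -1

Sum = -1


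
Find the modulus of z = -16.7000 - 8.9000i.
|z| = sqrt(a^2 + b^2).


|z| = sqrt((-16.7)^2 + (-8.9)^2) = sqrt(278.89 + 79.21) = sqrt(358.1) = 18.9235

|z| = 18.9235


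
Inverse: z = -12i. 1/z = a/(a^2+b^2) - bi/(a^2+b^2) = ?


|z|^2 = 0+144 = 144
1/z = (0 + 12i)/144

1/z = 0 + 0.0833i


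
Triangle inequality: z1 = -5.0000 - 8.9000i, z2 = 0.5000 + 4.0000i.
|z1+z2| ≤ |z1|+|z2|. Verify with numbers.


|z1| = sqrt((-5)^2 + (-8.9)^2) = sqrt(104.21) = 10.2083
|z2| = sqrt(0.5^2 + 4^2) = sqrt(16.25) = 4.0311
z1+z2 = -4.5000 - 4.9000i
|z1+z2| = sqrt(44.26) = 6.6528
|z1|+|z2| = 10.2083 + 4.0311 = 14.2394

|z1+z2| = 6.6528 ≤ |z1|+|z2| = 14.2394 (verified)


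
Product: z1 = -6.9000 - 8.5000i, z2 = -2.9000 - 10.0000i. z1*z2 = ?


Real = -6.9*(-2.9) - (-8.5)*(-10) = 20.01 - 85 = -64.99
Imag = -6.9*(-10) - (2.9)*(-8.5) = 69 + 24.65 = 93.65

-64.9900 + 93.6500i


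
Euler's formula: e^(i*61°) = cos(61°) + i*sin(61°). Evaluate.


cos(61°) = 0.4848
sin(61°) = 0.8746

e^(i*61°) = 0.4848 + 0.8746i


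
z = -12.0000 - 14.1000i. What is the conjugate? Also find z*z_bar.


z_bar = -12.0000 + 14.1000i
z*z_bar = (-12)^2 + (-14.1)^2 = 144 + 198.81 = 342.81

z_bar = -12.0000 + 14.1000i, z*z_bar = 342.81


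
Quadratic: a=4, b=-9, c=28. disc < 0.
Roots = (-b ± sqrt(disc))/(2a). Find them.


disc = (-9)^2 - 4*4*28 = 81 - 448 = -367
sqrt(|disc|) = sqrt(367) = 19.1572
Real part = 9/(2*4) = 1.1250
Imag part = 19.1572/(2*4) = 2.3947

1.1250 ± 2.3947i


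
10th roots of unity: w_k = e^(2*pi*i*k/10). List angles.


The 10th roots of unity are cis(360k/10°) for k=0..9
Angle step = 360/10 = 36°
Primitive root: cis(36°)
Primitive root = 0.8090 + 0.5878i

10 roots at angles: 0°, 36°, 72°, 108°, 144°, 180°, 216°, 252°, 288°, 324°


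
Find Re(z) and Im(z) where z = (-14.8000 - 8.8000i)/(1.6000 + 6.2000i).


Multiply by conjugate: (-14.8000 - 8.8000i)(1.6000 - 6.2000i) / (1.6^2 + 6.2^2)
Numerator real = -14.8*1.6 - (8.8)*6.2 = -78.24
Numerator imag = -8.8*1.6 - (-14.8)*6.2 = 77.68
Denominator = 41
Re(z) = -78.24/41 = -1.9083
Im(z) = 77.68/41 = 1.8946

Re(z) = -1.9083, Im(z) = 1.8946


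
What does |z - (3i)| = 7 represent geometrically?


|z - z0| = r is a circle with center z0 and radius r.
Center = (0, 3), radius = 7

Circle with center (0, 3) and radius 7


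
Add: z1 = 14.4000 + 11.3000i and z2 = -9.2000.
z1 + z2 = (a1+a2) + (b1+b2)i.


Real: 14.4 - 9.2 = 5.2
Imag: 11.3 + 0 = 11.3

5.2000 + 11.3000i


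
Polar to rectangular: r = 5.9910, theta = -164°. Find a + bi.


a = 5.9910*cos(-164°) = 5.9910*(-0.96126) = -5.7589
b = 5.9910*sin(-164°) = 5.9910*(-0.275637) = -1.6513

-5.7589 - 1.6513i


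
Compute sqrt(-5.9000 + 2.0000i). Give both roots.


|z| = sqrt(34.81+4) = 6.2298
sqrt((|z|+a)/2) = sqrt((6.2298+(-5.9))/2) = sqrt(0.1649) = 0.4061
sqrt((|z|-a)/2) = sqrt((6.2298-(-5.9))/2) = sqrt(6.0649) = 2.4627

±(0.4061 + 2.4627i) i.e. 0.4061 + 2.4627i and -0.4061 - 2.4627i


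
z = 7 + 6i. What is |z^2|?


|z| = sqrt(49+36) = sqrt(85) = 9.2195
|z^2| = |z|^2 = (sqrt(85))^2 = 85

|z^2| = 85


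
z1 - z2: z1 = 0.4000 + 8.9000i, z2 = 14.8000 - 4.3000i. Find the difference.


Real: 0.4 - 14.8 = -14.4
Imag: 8.9 + 4.3 = 13.2

-14.4000 + 13.2000i


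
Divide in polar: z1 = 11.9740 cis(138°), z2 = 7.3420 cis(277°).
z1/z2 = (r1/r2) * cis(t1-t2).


r = 11.9740 / 7.3420 = 1.6309
theta = 138° - 277° = -139° = 221° (mod 360)

1.6309 cis(221°)


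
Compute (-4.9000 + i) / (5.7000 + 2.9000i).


Conjugate of z2 = 5.7000 - 2.9000i
Numerator: (-4.9000 + i)(5.7000 - 2.9000i) = -25.0300 + 19.9100i
Denominator: 5.7^2 + 2.9^2 = 40.9
Result = (-25.0300 + 19.9100i)/40.9

-0.6120 + 0.4868i


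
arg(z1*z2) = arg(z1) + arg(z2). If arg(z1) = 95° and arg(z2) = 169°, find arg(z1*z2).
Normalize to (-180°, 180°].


arg(z1*z2) = 95° + 169° = 264°
Normalized to (-180°, 180°]: -96°

-96°


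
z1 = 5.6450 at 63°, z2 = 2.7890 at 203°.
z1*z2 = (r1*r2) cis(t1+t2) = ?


r = 5.6450 * 2.7890 = 15.7439
theta = 63° + 203° = 266° = 266° (mod 360)

15.7439 cis(266°)


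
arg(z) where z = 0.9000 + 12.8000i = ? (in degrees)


Re = 0.9, Im = 12.8
arg = atan2(12.8, 0.9) = 85.9780 degrees

arg(z) = 85.9780 degrees


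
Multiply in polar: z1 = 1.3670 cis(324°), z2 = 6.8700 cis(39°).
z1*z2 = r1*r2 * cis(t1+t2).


r = 1.3670 * 6.8700 = 9.3913
theta = 324° + 39° = 363° = 3° (mod 360)

9.3913 cis(3°)


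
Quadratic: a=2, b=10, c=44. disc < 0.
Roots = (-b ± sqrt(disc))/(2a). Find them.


disc = 10^2 - 4*2*44 = 100 - 352 = -252
sqrt(|disc|) = sqrt(252) = 15.8745
Real part = -10/(2*2) = -2.5000
Imag part = 15.8745/(2*2) = 3.9686

-2.5000 ± 3.9686i


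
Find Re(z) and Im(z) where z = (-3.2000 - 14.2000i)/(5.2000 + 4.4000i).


Multiply by conjugate: (-3.2000 - 14.2000i)(5.2000 - 4.4000i) / (5.2^2 + 4.4^2)
Numerator real = -3.2*5.2 - (14.2)*4.4 = -79.12
Numerator imag = -14.2*5.2 - (-3.2)*4.4 = -59.76
Denominator = 46.4
Re(z) = -79.12/46.4 = -1.7052
Im(z) = -59.76/46.4 = -1.2879

Re(z) = -1.7052, Im(z) = -1.2879


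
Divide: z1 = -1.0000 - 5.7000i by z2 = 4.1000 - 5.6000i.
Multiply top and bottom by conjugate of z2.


Conjugate of z2 = 4.1000 + 5.6000i
Numerator: (-1.0000 - 5.7000i)(4.1000 + 5.6000i) = 27.8200 - 28.9700i
Denominator: 4.1^2 + (-5.6)^2 = 48.17
Result = (27.8200 - 28.9700i)/48.17

0.5775 - 0.6014i


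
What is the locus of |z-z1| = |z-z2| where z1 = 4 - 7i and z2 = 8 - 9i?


Equal distances means the locus is the perpendicular bisector of z1 and z2.
Midpoint = ((4+8)/2, (-7+(-9))/2) = (6.0000, -8.0000)

Perpendicular bisector through (6.0000, -8.0000)


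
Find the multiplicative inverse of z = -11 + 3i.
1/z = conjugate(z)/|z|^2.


|z|^2 = 121+9 = 130
1/z = (-11 - 3i)/130

1/z = -0.0846 - 0.0231i


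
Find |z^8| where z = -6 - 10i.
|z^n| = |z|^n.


|z| = sqrt(36+100) = sqrt(136) = 11.6619
|z^8| = |z|^8 = (sqrt(136))^8 = 136^4 = 342102016

|z^8| = 342102016


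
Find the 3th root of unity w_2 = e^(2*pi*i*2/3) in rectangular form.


Angle = 360*2/3 = 240°
a = cos(240°) = -0.5000
b = sin(240°) = -0.8660

-0.5000 - 0.8660i


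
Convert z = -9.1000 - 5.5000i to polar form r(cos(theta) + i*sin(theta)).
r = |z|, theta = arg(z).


r = sqrt(82.81+30.25) = sqrt(113.06) = 10.6330
theta = atan2(-5.5, -9.1) = -148.8514 degrees

r = 10.6330, theta = -148.8514 degrees


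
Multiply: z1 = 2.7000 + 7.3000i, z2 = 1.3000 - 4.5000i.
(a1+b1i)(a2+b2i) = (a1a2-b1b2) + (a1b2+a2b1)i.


Real = 2.7*1.3 - 7.3*(-4.5) = 3.51 - (-32.85) = 36.36
Imag = 2.7*(-4.5) + 1.3*7.3 = -12.15 + 9.49 = -2.66

36.3600 - 2.6600i


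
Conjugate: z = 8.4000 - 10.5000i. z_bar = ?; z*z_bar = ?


z_bar = 8.4000 + 10.5000i
z*z_bar = 8.4^2 + (-10.5)^2 = 70.56 + 110.25 = 180.81

z_bar = 8.4000 + 10.5000i, z*z_bar = 180.81


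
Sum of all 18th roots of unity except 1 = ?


With w = e^(2*pi*i/18), all 18 of the 18th roots of unity w^0 = 1, w, ..., w^(17) sum to 0: 1 + w + ... + w^(17) = (1 - w^18)/(1 - w) = 0 since w^18 = 1, w ≠ 1.
Removing the root 1: w + w^2 + ... + w^(17) = 0 - 1 = -1

Sum = -1


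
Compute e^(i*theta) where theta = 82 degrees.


cos(82°) = 0.1392
sin(82°) = 0.9903

e^(i*82°) = 0.1392 + 0.9903i


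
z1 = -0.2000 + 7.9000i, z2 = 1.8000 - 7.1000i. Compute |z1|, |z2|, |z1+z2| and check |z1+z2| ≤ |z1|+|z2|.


|z1| = sqrt((-0.2)^2 + 7.9^2) = sqrt(62.45) = 7.9025
|z2| = sqrt(1.8^2 + (-7.1)^2) = sqrt(53.65) = 7.3246
z1+z2 = 1.6000 + 0.8000i
|z1+z2| = sqrt(3.2) = 1.7889
|z1|+|z2| = 7.9025 + 7.3246 = 15.2271

|z1+z2| = 1.7889 ≤ |z1|+|z2| = 15.2271 (verified)


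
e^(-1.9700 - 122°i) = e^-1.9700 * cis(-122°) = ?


e^-1.9700 = 0.1395
cos(-122°) = -0.5299
sin(-122°) = -0.848
Real = 0.1395*(-0.5299) = -0.0739
Imag = 0.1395*(-0.848) = -0.1183

-0.0739 - 0.1183i


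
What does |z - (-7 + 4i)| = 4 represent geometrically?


|z - z0| = r is a circle with center z0 and radius r.
Center = (-7, 4), radius = 4

Circle with center (-7, 4) and radius 4


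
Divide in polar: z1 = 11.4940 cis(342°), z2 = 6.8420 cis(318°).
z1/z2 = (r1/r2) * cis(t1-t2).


r = 11.4940 / 6.8420 = 1.6799
theta = 342° - 318° = 24° = 24° (mod 360)

1.6799 cis(24°)


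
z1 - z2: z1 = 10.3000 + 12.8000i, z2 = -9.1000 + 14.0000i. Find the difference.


Real: 10.3 + 9.1 = 19.4
Imag: 12.8 - 14 = -1.2

19.4000 - 1.2000i


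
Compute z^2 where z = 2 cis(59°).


r^2 = 2^2 = 4
n*theta = 2*59° = 118° = 118° (mod 360)
a = 4*cos(118°) = -1.8779
b = 4*sin(118°) = 3.5318

4 cis(118°) = -1.8779 + 3.5318i


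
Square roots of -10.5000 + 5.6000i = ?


|z| = sqrt(110.25+31.36) = 11.9000
sqrt((|z|+a)/2) = sqrt((11.9000+(-10.5))/2) = sqrt(0.7000) = 0.8367
sqrt((|z|-a)/2) = sqrt((11.9000-(-10.5))/2) = sqrt(11.2000) = 3.3466

±(0.8367 + 3.3466i) i.e. 0.8367 + 3.3466i and -0.8367 - 3.3466i


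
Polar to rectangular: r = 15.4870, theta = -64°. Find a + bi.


a = 15.4870*cos(-64°) = 15.4870*0.438371 = 6.7891
b = 15.4870*sin(-64°) = 15.4870*(-0.89879) = -13.9196

6.7891 - 13.9196i


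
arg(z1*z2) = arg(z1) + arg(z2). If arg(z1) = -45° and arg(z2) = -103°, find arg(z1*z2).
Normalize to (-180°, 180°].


arg(z1*z2) = -45° - 103° = -148°
Normalized to (-180°, 180°]: -148°

-148°


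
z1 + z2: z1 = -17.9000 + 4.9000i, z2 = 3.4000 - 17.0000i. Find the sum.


Real: -17.9 + 3.4 = -14.5
Imag: 4.9 - 17 = -12.1

-14.5000 - 12.1000i


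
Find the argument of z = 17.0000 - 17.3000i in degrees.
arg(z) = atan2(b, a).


Re = 17, Im = -17.3
arg = atan2(-17.3, 17) = -45.5011 degrees

arg(z) = -45.5011 degrees


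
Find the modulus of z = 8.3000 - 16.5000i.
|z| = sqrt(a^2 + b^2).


|z| = sqrt(8.3^2 + (-16.5)^2) = sqrt(68.89 + 272.25) = sqrt(341.14) = 18.4700

|z| = 18.4700


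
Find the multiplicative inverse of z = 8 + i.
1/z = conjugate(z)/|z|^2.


|z|^2 = 64+1 = 65
1/z = (8 - 1i)/65

1/z = 0.1231 - 0.0154i


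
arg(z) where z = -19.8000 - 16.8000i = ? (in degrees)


Re = -19.8, Im = -16.8
arg = atan2(-16.8, -19.8) = -139.6859 degrees

arg(z) = -139.6859 degrees


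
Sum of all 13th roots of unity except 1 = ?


With w = e^(2*pi*i/13), all 13 of the 13th roots of unity w^0 = 1, w, ..., w^(12) sum to 0: 1 + w + ... + w^(12) = (1 - w^13)/(1 - w) = 0 since w^13 = 1, w ≠ 1.
Removing the root 1: w + w^2 + ... + w^(12) = 0 - 1 = -1

Sum = -1


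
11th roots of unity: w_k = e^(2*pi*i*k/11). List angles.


The 11th roots of unity are cis(360k/11°) for k=0..10
Angle step = 360/11 = 32.7273°
Primitive root: cis(32.7273°)
Primitive root = 0.8413 + 0.5406i

11 roots at angles: 0°, 32.7273°, 65.4545°, 98.1818°, 130.9091°, 163.6364°, 196.3636°, 229.0909°, 261.8182°, 294.5455°, 327.2727°


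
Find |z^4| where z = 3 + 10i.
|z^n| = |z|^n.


|z| = sqrt(9+100) = sqrt(109) = 10.4403
|z^4| = |z|^4 = (sqrt(109))^4 = 109^2 = 11881

|z^4| = 11881


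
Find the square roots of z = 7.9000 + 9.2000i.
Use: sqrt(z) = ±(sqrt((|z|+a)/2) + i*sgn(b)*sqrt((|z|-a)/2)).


|z| = sqrt(62.41+84.64) = 12.1264
sqrt((|z|+a)/2) = sqrt((12.1264+7.9)/2) = sqrt(10.0132) = 3.1644
sqrt((|z|-a)/2) = sqrt((12.1264-7.9)/2) = sqrt(2.1132) = 1.4537

±(3.1644 + 1.4537i) i.e. 3.1644 + 1.4537i and -3.1644 - 1.4537i


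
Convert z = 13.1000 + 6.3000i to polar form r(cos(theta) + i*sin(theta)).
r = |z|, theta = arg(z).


r = sqrt(171.61+39.69) = sqrt(211.3) = 14.5362
theta = atan2(6.3, 13.1) = 25.6836 degrees

r = 14.5362, theta = 25.6836 degrees


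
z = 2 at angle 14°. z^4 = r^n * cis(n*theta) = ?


r^4 = 2^4 = 16
n*theta = 4*14° = 56° = 56° (mod 360)
a = 16*cos(56°) = 8.9471
b = 16*sin(56°) = 13.2646

16 cis(56°) = 8.9471 + 13.2646i


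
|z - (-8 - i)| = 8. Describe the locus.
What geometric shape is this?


|z - z0| = r is a circle with center z0 and radius r.
Center = (-8, -1), radius = 8

Circle with center (-8, -1) and radius 8


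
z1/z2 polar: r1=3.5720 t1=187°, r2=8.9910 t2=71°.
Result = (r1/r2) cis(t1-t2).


r = 3.5720 / 8.9910 = 0.3973
theta = 187° - 71° = 116° = 116° (mod 360)

0.3973 cis(116°)


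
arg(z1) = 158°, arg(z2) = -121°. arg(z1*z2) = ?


arg(z1*z2) = 158° - 121° = 37°
Normalized to (-180°, 180°]: 37°

37°


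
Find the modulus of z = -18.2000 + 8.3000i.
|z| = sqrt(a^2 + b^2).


|z| = sqrt((-18.2)^2 + 8.3^2) = sqrt(331.24 + 68.89) = sqrt(400.13) = 20.0032

|z| = 20.0032


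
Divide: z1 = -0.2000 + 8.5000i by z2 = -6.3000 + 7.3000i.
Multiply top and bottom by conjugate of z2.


Conjugate of z2 = -6.3000 - 7.3000i
Numerator: (-0.2000 + 8.5000i)(-6.3000 - 7.3000i) = 63.3100 - 52.0900i
Denominator: (-6.3)^2 + 7.3^2 = 92.98
Result = (63.3100 - 52.0900i)/92.98

0.6809 - 0.5602i


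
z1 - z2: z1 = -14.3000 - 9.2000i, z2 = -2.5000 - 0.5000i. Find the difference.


Real: -14.3 + 2.5 = -11.8
Imag: -9.2 + 0.5 = -8.7

-11.8000 - 8.7000i


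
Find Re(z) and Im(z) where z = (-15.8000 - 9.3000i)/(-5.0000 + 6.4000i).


Multiply by conjugate: (-15.8000 - 9.3000i)(-5.0000 - 6.4000i) / ((-5)^2 + 6.4^2)
Numerator real = -15.8*(-5) - (9.3)*6.4 = 19.48
Numerator imag = -9.3*(-5) - (-15.8)*6.4 = 147.62
Denominator = 65.96
Re(z) = 19.48/65.96 = 0.2953
Im(z) = 147.62/65.96 = 2.2380

Re(z) = 0.2953, Im(z) = 2.2380


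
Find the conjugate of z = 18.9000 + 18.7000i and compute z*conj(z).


z_bar = 18.9000 - 18.7000i
z*z_bar = 18.9^2 + 18.7^2 = 357.21 + 349.69 = 706.9

z_bar = 18.9000 - 18.7000i, z*z_bar = 706.9


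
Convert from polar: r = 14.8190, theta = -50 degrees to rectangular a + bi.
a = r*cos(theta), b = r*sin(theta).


a = 14.8190*cos(-50°) = 14.8190*0.64279 = 9.5255
b = 14.8190*sin(-50°) = 14.8190*(-0.766044) = -11.3520

9.5255 - 11.3520i


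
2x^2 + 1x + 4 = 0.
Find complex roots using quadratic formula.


disc = 1^2 - 4*2*4 = 1 - 32 = -31
sqrt(|disc|) = sqrt(31) = 5.5678
Real part = -1/(2*2) = -0.2500
Imag part = 5.5678/(2*2) = 1.3919

-0.2500 ± 1.3919i


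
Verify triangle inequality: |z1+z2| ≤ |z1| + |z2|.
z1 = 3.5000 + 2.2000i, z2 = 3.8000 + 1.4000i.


|z1| = sqrt(3.5^2 + 2.2^2) = sqrt(17.09) = 4.1340
|z2| = sqrt(3.8^2 + 1.4^2) = sqrt(16.4) = 4.0497
z1+z2 = 7.3000 + 3.6000i
|z1+z2| = sqrt(66.25) = 8.1394
|z1|+|z2| = 4.1340 + 4.0497 = 8.1837

|z1+z2| = 8.1394 ≤ |z1|+|z2| = 8.1837 (verified)


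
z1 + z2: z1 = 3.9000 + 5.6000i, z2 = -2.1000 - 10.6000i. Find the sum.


Real: 3.9 - 2.1 = 1.8
Imag: 5.6 - 10.6 = -5

1.8000 - 5.0000i


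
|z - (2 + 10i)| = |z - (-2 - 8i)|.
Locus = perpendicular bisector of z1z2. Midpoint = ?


Equal distances means the locus is the perpendicular bisector of z1 and z2.
Midpoint = ((2+(-2))/2, (10+(-8))/2) = (0, 1.0000)

Perpendicular bisector through (0, 1.0000)


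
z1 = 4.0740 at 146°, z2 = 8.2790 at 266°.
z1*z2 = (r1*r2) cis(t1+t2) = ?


r = 4.0740 * 8.2790 = 33.7286
theta = 146° + 266° = 412° = 52° (mod 360)

33.7286 cis(52°)


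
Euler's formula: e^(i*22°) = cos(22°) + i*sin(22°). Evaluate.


cos(22°) = 0.9272
sin(22°) = 0.3746

e^(i*22°) = 0.9272 + 0.3746i


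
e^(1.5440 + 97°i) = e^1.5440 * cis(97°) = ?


e^1.5440 = 4.6833
cos(97°) = -0.121869
sin(97°) = 0.99255
Real = 4.6833*(-0.121869) = -0.5707
Imag = 4.6833*0.99255 = 4.6484

-0.5707 + 4.6484i


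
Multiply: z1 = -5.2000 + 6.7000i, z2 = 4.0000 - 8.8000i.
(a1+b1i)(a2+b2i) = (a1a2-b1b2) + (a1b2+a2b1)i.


Real = -5.2*4 - 6.7*(-8.8) = -20.8 - (-58.96) = 38.16
Imag = -5.2*(-8.8) + 4*6.7 = 45.76 + 26.8 = 72.56

38.1600 + 72.5600i


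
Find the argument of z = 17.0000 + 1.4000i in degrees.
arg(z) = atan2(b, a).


Re = 17, Im = 1.4
arg = atan2(1.4, 17) = 4.7079 degrees

arg(z) = 4.7079 degrees


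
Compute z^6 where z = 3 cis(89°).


r^6 = 3^6 = 729
n*theta = 6*89° = 534° = 174° (mod 360)
a = 729*cos(174°) = -725.0065
b = 729*sin(174°) = 76.2012

729 cis(174°) = -725.0065 + 76.2012i


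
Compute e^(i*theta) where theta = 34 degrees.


cos(34°) = 0.8290
sin(34°) = 0.5592

e^(i*34°) = 0.8290 + 0.5592i


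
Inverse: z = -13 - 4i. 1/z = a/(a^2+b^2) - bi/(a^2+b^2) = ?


|z|^2 = 169+16 = 185
1/z = (-13 + 4i)/185

1/z = -0.0703 + 0.0216i


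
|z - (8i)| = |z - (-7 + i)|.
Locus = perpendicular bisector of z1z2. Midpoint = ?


Equal distances means the locus is the perpendicular bisector of z1 and z2.
Midpoint = ((0+(-7))/2, (8+1)/2) = (-3.5000, 4.5000)

Perpendicular bisector through (-3.5000, 4.5000)


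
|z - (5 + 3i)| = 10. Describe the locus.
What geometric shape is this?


|z - z0| = r is a circle with center z0 and radius r.
Center = (5, 3), radius = 10

Circle with center (5, 3) and radius 10


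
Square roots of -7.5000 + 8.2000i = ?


|z| = sqrt(56.25+67.24) = 11.1126
sqrt((|z|+a)/2) = sqrt((11.1126+(-7.5))/2) = sqrt(1.8063) = 1.3440
sqrt((|z|-a)/2) = sqrt((11.1126-(-7.5))/2) = sqrt(9.3063) = 3.0506

±(1.3440 + 3.0506i) i.e. 1.3440 + 3.0506i and -1.3440 - 3.0506i


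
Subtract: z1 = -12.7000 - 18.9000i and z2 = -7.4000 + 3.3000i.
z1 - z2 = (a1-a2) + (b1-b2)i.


Real: -12.7 + 7.4 = -5.3
Imag: -18.9 - 3.3 = -22.2

-5.3000 - 22.2000i


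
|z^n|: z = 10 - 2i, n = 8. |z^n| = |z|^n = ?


|z| = sqrt(100+4) = sqrt(104) = 10.1980
|z^8| = |z|^8 = (sqrt(104))^8 = 104^4 = 116985856

|z^8| = 116985856


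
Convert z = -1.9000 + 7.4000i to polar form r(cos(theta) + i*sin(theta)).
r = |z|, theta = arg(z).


r = sqrt(3.61+54.76) = sqrt(58.37) = 7.6400
theta = atan2(7.4, -1.9) = 104.4000 degrees

r = 7.6400, theta = 104.4000 degrees


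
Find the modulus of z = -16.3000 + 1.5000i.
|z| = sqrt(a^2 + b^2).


|z| = sqrt((-16.3)^2 + 1.5^2) = sqrt(265.69 + 2.25) = sqrt(267.94) = 16.3689

|z| = 16.3689


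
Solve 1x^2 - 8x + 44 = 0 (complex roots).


disc = (-8)^2 - 4*1*44 = 64 - 176 = -112
sqrt(|disc|) = sqrt(112) = 10.5830
Real part = 8/(2*1) = 4.0000
Imag part = 10.5830/(2*1) = 5.2915

4.0000 ± 5.2915i


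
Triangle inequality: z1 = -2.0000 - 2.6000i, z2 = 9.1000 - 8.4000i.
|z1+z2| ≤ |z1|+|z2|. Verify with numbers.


|z1| = sqrt((-2)^2 + (-2.6)^2) = sqrt(10.76) = 3.2802
|z2| = sqrt(9.1^2 + (-8.4)^2) = sqrt(153.37) = 12.3843
z1+z2 = 7.1000 - 11.0000i
|z1+z2| = sqrt(171.41) = 13.0924
|z1|+|z2| = 3.2802 + 12.3843 = 15.6645

|z1+z2| = 13.0924 ≤ |z1|+|z2| = 15.6645 (verified)


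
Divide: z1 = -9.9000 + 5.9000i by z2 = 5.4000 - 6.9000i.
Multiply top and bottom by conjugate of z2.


Conjugate of z2 = 5.4000 + 6.9000i
Numerator: (-9.9000 + 5.9000i)(5.4000 + 6.9000i) = -94.1700 - 36.4500i
Denominator: 5.4^2 + (-6.9)^2 = 76.77
Result = (-94.1700 - 36.4500i)/76.77

-1.2267 - 0.4748i


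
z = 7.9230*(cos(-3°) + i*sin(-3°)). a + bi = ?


a = 7.9230*cos(-3°) = 7.9230*0.99863 = 7.9121
b = 7.9230*sin(-3°) = 7.9230*(-0.05234) = -0.4147

7.9121 - 0.4147i


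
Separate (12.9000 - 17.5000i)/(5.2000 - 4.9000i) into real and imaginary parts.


Multiply by conjugate: (12.9000 - 17.5000i)(5.2000 + 4.9000i) / (5.2^2 + (-4.9)^2)
Numerator real = 12.9*5.2 - (17.5)*(-4.9) = 152.83
Numerator imag = -17.5*5.2 - 12.9*(-4.9) = -27.79
Denominator = 51.05
Re(z) = 152.83/51.05 = 2.9937
Im(z) = -27.79/51.05 = -0.5444

Re(z) = 2.9937, Im(z) = -0.5444


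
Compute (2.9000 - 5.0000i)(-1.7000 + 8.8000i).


Real = 2.9*(-1.7) - (-5)*8.8 = -4.93 - (-44) = 39.07
Imag = 2.9*8.8 - (1.7)*(-5) = 25.52 + 8.5 = 34.02

39.0700 + 34.0200i


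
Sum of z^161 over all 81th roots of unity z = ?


The roots are w_k = w^k with w = e^(2*pi*i/81), and (w^k)^161 = (w^161)^k.
So S = 1 + u + u^2 + ... + u^(80) with u = w^161.
161 = 1*81 + 80, so 161 is not a multiple of 81: u = (w^81)^1 * w^80 = w^80 ≠ 1 (w is a primitive 81th root), while u^81 = (w^81)^161 = 1.
Geometric series: S = (1 - u^81)/(1 - u) = (1 - 1)/(1 - u) = 0

S = 0


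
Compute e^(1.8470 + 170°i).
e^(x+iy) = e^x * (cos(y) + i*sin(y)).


e^1.8470 = 6.3408
cos(170°) = -0.9848
sin(170°) = 0.17365
Real = 6.3408*(-0.9848) = -6.2444
Imag = 6.3408*0.17365 = 1.1011

-6.2444 + 1.1011i


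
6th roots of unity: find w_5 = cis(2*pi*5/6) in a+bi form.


Angle = 360*5/6 = 300°
a = cos(300°) = 0.5000
b = sin(300°) = -0.8660

0.5000 - 0.8660i


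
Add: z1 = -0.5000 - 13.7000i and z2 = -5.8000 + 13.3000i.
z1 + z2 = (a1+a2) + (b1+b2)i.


Real: -0.5 - 5.8 = -6.3
Imag: -13.7 + 13.3 = -0.4

-6.3000 - 0.4000i


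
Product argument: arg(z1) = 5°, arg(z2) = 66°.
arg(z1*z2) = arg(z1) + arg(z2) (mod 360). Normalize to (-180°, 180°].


arg(z1*z2) = 5° + 66° = 71°
Normalized to (-180°, 180°]: 71°

71°


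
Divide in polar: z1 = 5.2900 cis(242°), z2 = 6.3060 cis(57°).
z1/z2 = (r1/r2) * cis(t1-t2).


r = 5.2900 / 6.3060 = 0.8389
theta = 242° - 57° = 185° = 185° (mod 360)

0.8389 cis(185°)


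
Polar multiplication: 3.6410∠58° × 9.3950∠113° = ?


r = 3.6410 * 9.3950 = 34.2072
theta = 58° + 113° = 171° = 171° (mod 360)

34.2072 cis(171°)


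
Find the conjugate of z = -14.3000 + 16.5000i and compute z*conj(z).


z_bar = -14.3000 - 16.5000i
z*z_bar = (-14.3)^2 + 16.5^2 = 204.49 + 272.25 = 476.74

z_bar = -14.3000 - 16.5000i, z*z_bar = 476.74


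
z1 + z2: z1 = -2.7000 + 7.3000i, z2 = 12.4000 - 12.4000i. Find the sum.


Real: -2.7 + 12.4 = 9.7
Imag: 7.3 - 12.4 = -5.1

9.7000 - 5.1000i


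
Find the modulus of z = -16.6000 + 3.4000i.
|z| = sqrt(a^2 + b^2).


|z| = sqrt((-16.6)^2 + 3.4^2) = sqrt(275.56 + 11.56) = sqrt(287.12) = 16.9446

|z| = 16.9446


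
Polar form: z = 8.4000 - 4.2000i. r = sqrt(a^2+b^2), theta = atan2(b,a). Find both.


r = sqrt(70.56+17.64) = sqrt(88.2) = 9.3915
theta = atan2(-4.2, 8.4) = -26.5651 degrees

r = 9.3915, theta = -26.5651 degrees


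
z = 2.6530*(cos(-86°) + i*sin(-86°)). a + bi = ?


a = 2.6530*cos(-86°) = 2.6530*0.06976 = 0.1851
b = 2.6530*sin(-86°) = 2.6530*(-0.99756) = -2.6465

0.1851 - 2.6465i


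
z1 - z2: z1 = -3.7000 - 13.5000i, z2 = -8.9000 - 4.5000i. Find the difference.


Real: -3.7 + 8.9 = 5.2
Imag: -13.5 + 4.5 = -9

5.2000 - 9.0000i


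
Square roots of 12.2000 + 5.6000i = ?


|z| = sqrt(148.84+31.36) = 13.4239
sqrt((|z|+a)/2) = sqrt((13.4239+12.2)/2) = sqrt(12.8119) = 3.5794
sqrt((|z|-a)/2) = sqrt((13.4239-12.2)/2) = sqrt(0.6119) = 0.7823

±(3.5794 + 0.7823i) i.e. 3.5794 + 0.7823i and -3.5794 - 0.7823i


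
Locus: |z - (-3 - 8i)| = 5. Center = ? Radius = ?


|z - z0| = r is a circle with center z0 and radius r.
Center = (-3, -8), radius = 5

Circle with center (-3, -8) and radius 5


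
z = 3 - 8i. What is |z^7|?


|z| = sqrt(9+64) = sqrt(73) = 8.5440
|z^7| = |z|^7 = (sqrt(73))^7 = 73^3 * sqrt(73) = 389017*sqrt(73)

|z^7| = 389017*sqrt(73) ≈ 3323762.7050


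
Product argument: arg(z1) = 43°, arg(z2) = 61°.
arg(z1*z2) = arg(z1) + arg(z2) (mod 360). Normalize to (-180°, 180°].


arg(z1*z2) = 43° + 61° = 104°
Normalized to (-180°, 180°]: 104°

104°


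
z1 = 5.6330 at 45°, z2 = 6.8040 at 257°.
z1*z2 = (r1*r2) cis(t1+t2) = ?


r = 5.6330 * 6.8040 = 38.3269
theta = 45° + 257° = 302° = 302° (mod 360)

38.3269 cis(302°)


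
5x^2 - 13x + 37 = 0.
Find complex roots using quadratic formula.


disc = (-13)^2 - 4*5*37 = 169 - 740 = -571
sqrt(|disc|) = sqrt(571) = 23.8956
Real part = 13/(2*5) = 1.3000
Imag part = 23.8956/(2*5) = 2.3896

1.3000 ± 2.3896i


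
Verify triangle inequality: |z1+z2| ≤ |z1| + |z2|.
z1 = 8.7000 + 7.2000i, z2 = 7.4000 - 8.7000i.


|z1| = sqrt(8.7^2 + 7.2^2) = sqrt(127.53) = 11.2929
|z2| = sqrt(7.4^2 + (-8.7)^2) = sqrt(130.45) = 11.4215
z1+z2 = 16.1000 - 1.5000i
|z1+z2| = sqrt(261.46) = 16.1697
|z1|+|z2| = 11.2929 + 11.4215 = 22.7144

|z1+z2| = 16.1697 ≤ |z1|+|z2| = 22.7144 (verified)


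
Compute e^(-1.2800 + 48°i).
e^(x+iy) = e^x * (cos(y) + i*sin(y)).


e^-1.2800 = 0.2780
cos(48°) = 0.6691
sin(48°) = 0.7431
Real = 0.2780*0.6691 = 0.1860
Imag = 0.2780*0.7431 = 0.2066

0.1860 + 0.2066i


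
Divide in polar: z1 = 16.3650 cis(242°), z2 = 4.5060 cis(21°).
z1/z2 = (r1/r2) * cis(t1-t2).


r = 16.3650 / 4.5060 = 3.6318
theta = 242° - 21° = 221° = 221° (mod 360)

3.6318 cis(221°)


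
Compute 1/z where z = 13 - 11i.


|z|^2 = 169+121 = 290
1/z = (13 + 11i)/290

1/z = 0.0448 + 0.0379i


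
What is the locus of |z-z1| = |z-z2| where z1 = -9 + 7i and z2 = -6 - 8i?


Equal distances means the locus is the perpendicular bisector of z1 and z2.
Midpoint = ((-9+(-6))/2, (7+(-8))/2) = (-7.5000, -0.5000)

Perpendicular bisector through (-7.5000, -0.5000)


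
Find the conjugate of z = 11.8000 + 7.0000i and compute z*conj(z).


z_bar = 11.8000 - 7.0000i
z*z_bar = 11.8^2 + 7^2 = 139.24 + 49 = 188.24

z_bar = 11.8000 - 7.0000i, z*z_bar = 188.24


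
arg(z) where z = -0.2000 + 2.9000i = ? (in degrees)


Re = -0.2, Im = 2.9
arg = atan2(2.9, -0.2) = 93.9452 degrees

arg(z) = 93.9452 degrees


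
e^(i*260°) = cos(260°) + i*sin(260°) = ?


cos(260°) = -0.1736
sin(260°) = -0.9848

e^(i*260°) = -0.1736 - 0.9848i


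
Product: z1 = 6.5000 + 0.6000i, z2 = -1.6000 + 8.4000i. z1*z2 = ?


Real = 6.5*(-1.6) - 0.6*8.4 = -10.4 - 5.04 = -15.44
Imag = 6.5*8.4 - (1.6)*0.6 = 54.6 - (0.96) = 53.64

-15.4400 + 53.6400i


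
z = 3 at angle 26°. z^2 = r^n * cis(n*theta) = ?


r^2 = 3^2 = 9
n*theta = 2*26° = 52° = 52° (mod 360)
a = 9*cos(52°) = 5.5410
b = 9*sin(52°) = 7.0921

9 cis(52°) = 5.5410 + 7.0921i


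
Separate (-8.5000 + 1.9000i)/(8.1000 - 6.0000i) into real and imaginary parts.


Multiply by conjugate: (-8.5000 + 1.9000i)(8.1000 + 6.0000i) / (8.1^2 + (-6)^2)
Numerator real = -8.5*8.1 + 1.9*(-6) = -80.25
Numerator imag = 1.9*8.1 - (-8.5)*(-6) = -35.61
Denominator = 101.61
Re(z) = -80.25/101.61 = -0.7898
Im(z) = -35.61/101.61 = -0.3505

Re(z) = -0.7898, Im(z) = -0.3505


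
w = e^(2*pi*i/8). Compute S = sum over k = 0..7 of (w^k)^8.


The roots are w_k = w^k with w = e^(2*pi*i/8), and (w^k)^8 = (w^8)^k.
So S = 1 + u + u^2 + ... + u^(7) with u = w^8.
8 = 1*8 + 0, so 8 is a multiple of 8 and u = (w^8)^1 = 1.
Every one of the 8 terms equals 1: S = 8

S = 8


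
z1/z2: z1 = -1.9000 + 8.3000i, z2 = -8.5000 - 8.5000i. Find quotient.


Conjugate of z2 = -8.5000 + 8.5000i
Numerator: (-1.9000 + 8.3000i)(-8.5000 + 8.5000i) = -54.4000 - 86.7000i
Denominator: (-8.5)^2 + (-8.5)^2 = 144.5
Result = (-54.4000 - 86.7000i)/144.5

-0.3765 - 0.6000i


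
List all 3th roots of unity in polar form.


The 3th roots of unity are cis(360k/3°) for k=0..2
Angle step = 360/3 = 120°
Primitive root: cis(120°)
Primitive root = -0.5000 + 0.8660i

3 roots at angles: 0°, 120°, 240°


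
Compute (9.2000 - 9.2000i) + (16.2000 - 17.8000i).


Real: 9.2 + 16.2 = 25.4
Imag: -9.2 - 17.8 = -27

25.4000 - 27.0000i


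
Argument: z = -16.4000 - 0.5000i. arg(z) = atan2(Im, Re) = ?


Re = -16.4, Im = -0.5
arg = atan2(-0.5, -16.4) = -178.2537 degrees

arg(z) = -178.2537 degrees


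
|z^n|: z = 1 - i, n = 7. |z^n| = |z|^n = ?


|z| = sqrt(1+1) = sqrt(2) = 1.4142
|z^7| = |z|^7 = (sqrt(2))^7 = 2^3 * sqrt(2) = 8*sqrt(2)

|z^7| = 8*sqrt(2) ≈ 11.3137


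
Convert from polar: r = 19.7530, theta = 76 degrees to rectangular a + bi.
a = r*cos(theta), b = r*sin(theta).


a = 19.7530*cos(76°) = 19.7530*0.241922 = 4.7787
b = 19.7530*sin(76°) = 19.7530*0.9703 = 19.1663

4.7787 + 19.1663i


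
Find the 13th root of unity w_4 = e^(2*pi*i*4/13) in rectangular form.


Angle = 360*4/13 = 110.7692°
a = cos(110.7692°) = -0.3546
b = sin(110.7692°) = 0.9350

-0.3546 + 0.9350i


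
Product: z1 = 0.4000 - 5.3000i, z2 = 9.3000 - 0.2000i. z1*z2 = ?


Real = 0.4*9.3 - (-5.3)*(-0.2) = 3.72 - 1.06 = 2.66
Imag = 0.4*(-0.2) + 9.3*(-5.3) = -0.08 - (49.29) = -49.37

2.6600 - 49.3700i


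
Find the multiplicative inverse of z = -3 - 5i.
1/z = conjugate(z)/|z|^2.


|z|^2 = 9+25 = 34
1/z = (-3 + 5i)/34

1/z = -0.0882 + 0.1471i


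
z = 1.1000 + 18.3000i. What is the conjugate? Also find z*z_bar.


z_bar = 1.1000 - 18.3000i
z*z_bar = 1.1^2 + 18.3^2 = 1.21 + 334.89 = 336.1

z_bar = 1.1000 - 18.3000i, z*z_bar = 336.1


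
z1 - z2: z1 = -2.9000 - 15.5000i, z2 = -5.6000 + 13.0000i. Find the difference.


Real: -2.9 + 5.6 = 2.7
Imag: -15.5 - 13 = -28.5

2.7000 - 28.5000i


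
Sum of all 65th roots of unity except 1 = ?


With w = e^(2*pi*i/65), all 65 of the 65th roots of unity w^0 = 1, w, ..., w^(64) sum to 0: 1 + w + ... + w^(64) = (1 - w^65)/(1 - w) = 0 since w^65 = 1, w ≠ 1.
Removing the root 1: w + w^2 + ... + w^(64) = 0 - 1 = -1

Sum = -1


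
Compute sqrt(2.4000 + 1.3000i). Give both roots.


|z| = sqrt(5.76+1.69) = 2.7295
sqrt((|z|+a)/2) = sqrt((2.7295+2.4)/2) = sqrt(2.5647) = 1.6015
sqrt((|z|-a)/2) = sqrt((2.7295-2.4)/2) = sqrt(0.1647) = 0.4059

±(1.6015 + 0.4059i) i.e. 1.6015 + 0.4059i and -1.6015 - 0.4059i
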